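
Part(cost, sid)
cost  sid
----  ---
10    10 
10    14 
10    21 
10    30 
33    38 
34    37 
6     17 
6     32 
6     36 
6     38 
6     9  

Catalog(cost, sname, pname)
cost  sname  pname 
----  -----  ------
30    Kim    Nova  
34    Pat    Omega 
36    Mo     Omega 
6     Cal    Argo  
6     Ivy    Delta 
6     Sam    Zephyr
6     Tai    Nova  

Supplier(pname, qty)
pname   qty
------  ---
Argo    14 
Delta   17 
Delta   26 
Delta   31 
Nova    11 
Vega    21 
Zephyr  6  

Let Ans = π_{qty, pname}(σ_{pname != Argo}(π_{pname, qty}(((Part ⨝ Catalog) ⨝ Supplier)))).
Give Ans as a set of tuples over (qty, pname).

{(11, Nova), (17, Delta), (26, Delta), (31, Delta), (6, Zephyr)}

Natural join on cost: {(34, 37, Pat, Omega), (6, 17, Cal, Argo), (6, 17, Ivy, Delta), (6, 17, Sam, Zephyr), (6, 17, Tai, Nova), (6, 32, Cal, Argo), (6, 32, Ivy, Delta), (6, 32, Sam, Zephyr), (6, 32, Tai, Nova), (6, 36, Cal, Argo), (6, 36, Ivy, Delta), (6, 36, Sam, Zephyr), (6, 36, Tai, Nova), (6, 38, Cal, Argo), (6, 38, Ivy, Delta), (6, 38, Sam, Zephyr), (6, 38, Tai, Nova), (6, 9, Cal, Argo), (6, 9, Ivy, Delta), (6, 9, Sam, Zephyr), (6, 9, Tai, Nova)}
Natural join on pname: {(6, 17, Cal, Argo, 14), (6, 17, Ivy, Delta, 17), (6, 17, Ivy, Delta, 26), (6, 17, Ivy, Delta, 31), (6, 17, Sam, Zephyr, 6), (6, 17, Tai, Nova, 11), (6, 32, Cal, Argo, 14), (6, 32, Ivy, Delta, 17), (6, 32, Ivy, Delta, 26), (6, 32, Ivy, Delta, 31), (6, 32, Sam, Zephyr, 6), (6, 32, Tai, Nova, 11), (6, 36, Cal, Argo, 14), (6, 36, Ivy, Delta, 17), (6, 36, Ivy, Delta, 26), (6, 36, Ivy, Delta, 31), (6, 36, Sam, Zephyr, 6), (6, 36, Tai, Nova, 11), (6, 38, Cal, Argo, 14), (6, 38, Ivy, Delta, 17), (6, 38, Ivy, Delta, 26), (6, 38, Ivy, Delta, 31), (6, 38, Sam, Zephyr, 6), (6, 38, Tai, Nova, 11), (6, 9, Cal, Argo, 14), (6, 9, Ivy, Delta, 17), (6, 9, Ivy, Delta, 26), (6, 9, Ivy, Delta, 31), (6, 9, Sam, Zephyr, 6), (6, 9, Tai, Nova, 11)}
π_{pname, qty} gives {(Argo, 14), (Delta, 17), (Delta, 26), (Delta, 31), (Nova, 11), (Zephyr, 6)} (24 duplicate(s) eliminated).
Apply σ_{pname != Argo}; surviving tuples: {(Delta, 17), (Delta, 26), (Delta, 31), (Nova, 11), (Zephyr, 6)}
π_{qty, pname} gives {(11, Nova), (17, Delta), (26, Delta), (31, Delta), (6, Zephyr)}.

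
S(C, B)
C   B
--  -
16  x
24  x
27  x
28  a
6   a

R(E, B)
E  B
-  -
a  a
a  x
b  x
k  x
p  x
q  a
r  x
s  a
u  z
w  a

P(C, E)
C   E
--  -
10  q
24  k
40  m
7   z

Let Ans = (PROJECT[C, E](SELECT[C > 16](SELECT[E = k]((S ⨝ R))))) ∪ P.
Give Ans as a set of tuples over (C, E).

{(10, q), (24, k), (27, k), (40, m), (7, z)}

Natural join on B: {(16, x, a), (16, x, b), (16, x, k), (16, x, p), (16, x, r), (24, x, a), (24, x, b), (24, x, k), (24, x, p), (24, x, r), (27, x, a), (27, x, b), (27, x, k), (27, x, p), (27, x, r), (28, a, a), (28, a, q), (28, a, s), (28, a, w), (6, a, a), (6, a, q), (6, a, s), (6, a, w)}
Filtering on E = k leaves {(16, x, k), (24, x, k), (27, x, k)}.
Filtering on C > 16 leaves {(24, x, k), (27, x, k)}.
π[C, E]: project onto (C, E) → {(24, k), (27, k)}
Union: {(24, k), (27, k)} with {(10, q), (24, k), (40, m), (7, z)} → {(10, q), (24, k), (27, k), (40, m), (7, z)}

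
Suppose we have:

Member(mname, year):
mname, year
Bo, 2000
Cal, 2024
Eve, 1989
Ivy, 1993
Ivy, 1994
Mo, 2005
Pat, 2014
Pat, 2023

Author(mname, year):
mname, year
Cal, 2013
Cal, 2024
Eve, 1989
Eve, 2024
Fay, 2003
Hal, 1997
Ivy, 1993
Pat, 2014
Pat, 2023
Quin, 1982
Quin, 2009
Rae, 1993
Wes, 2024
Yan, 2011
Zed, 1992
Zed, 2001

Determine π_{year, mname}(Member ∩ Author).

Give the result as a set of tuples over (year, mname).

{(1989, Eve), (1993, Ivy), (2014, Pat), (2023, Pat), (2024, Cal)}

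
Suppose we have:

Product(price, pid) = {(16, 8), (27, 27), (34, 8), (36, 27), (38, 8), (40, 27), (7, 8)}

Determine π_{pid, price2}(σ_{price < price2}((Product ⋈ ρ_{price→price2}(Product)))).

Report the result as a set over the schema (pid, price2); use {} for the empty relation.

{(27, 36), (27, 40), (8, 16), (8, 34), (8, 38)}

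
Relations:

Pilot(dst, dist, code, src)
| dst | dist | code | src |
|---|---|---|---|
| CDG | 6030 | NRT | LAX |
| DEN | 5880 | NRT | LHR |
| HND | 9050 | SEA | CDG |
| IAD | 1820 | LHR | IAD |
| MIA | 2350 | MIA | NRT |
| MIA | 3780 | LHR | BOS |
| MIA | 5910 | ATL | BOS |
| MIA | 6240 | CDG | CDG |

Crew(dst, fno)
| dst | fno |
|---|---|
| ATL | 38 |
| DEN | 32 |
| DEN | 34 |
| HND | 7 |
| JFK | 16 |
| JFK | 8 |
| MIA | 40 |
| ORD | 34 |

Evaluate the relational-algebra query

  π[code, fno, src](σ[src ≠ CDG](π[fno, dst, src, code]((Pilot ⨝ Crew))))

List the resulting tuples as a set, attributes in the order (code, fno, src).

{(ATL, 40, BOS), (LHR, 40, BOS), (MIA, 40, NRT), (NRT, 32, LHR), (NRT, 34, LHR)}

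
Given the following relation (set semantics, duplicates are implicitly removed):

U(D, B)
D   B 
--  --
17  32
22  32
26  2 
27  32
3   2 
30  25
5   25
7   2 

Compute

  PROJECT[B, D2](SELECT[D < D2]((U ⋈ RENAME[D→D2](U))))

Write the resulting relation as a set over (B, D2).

ρ[D→D2]: schema becomes (D2, B); tuples unchanged.
U ⋈ RENAME[D→D2](U) (natural join on B): {(17, 32, 17), (17, 32, 22), (17, 32, 27), (22, 32, 17), (22, 32, 22), (22, 32, 27), (26, 2, 26), (26, 2, 3), (26, 2, 7), (27, 32, 17), (27, 32, 22), (27, 32, 27), (3, 2, 26), (3, 2, 3), (3, 2, 7), (30, 25, 30), (30, 25, 5), (5, 25, 30), (5, 25, 5), (7, 2, 26), (7, 2, 3), (7, 2, 7)}
Apply σ_{D < D2}; surviving tuples: {(17, 32, 22), (17, 32, 27), (22, 32, 27), (3, 2, 26), (3, 2, 7), (5, 25, 30), (7, 2, 26)}
π_{B, D2} gives {(2, 26), (2, 7), (25, 30), (32, 22), (32, 27)} (2 duplicate(s) eliminated).

{(2, 26), (2, 7), (25, 30), (32, 22), (32, 27)}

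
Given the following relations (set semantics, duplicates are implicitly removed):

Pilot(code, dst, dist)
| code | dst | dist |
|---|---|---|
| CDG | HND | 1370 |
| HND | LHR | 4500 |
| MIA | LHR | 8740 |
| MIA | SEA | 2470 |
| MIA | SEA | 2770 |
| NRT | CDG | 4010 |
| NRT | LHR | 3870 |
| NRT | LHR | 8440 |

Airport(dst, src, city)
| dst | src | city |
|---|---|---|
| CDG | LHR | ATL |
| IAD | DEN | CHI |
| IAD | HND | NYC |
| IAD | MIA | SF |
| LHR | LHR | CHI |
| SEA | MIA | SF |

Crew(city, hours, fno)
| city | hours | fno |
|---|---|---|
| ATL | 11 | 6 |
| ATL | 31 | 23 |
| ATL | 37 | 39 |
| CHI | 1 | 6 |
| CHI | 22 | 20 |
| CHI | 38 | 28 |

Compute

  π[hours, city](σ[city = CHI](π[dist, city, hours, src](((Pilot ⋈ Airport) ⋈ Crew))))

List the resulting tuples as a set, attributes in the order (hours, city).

Pilot ⋈ Airport (natural join on dst): {(HND, LHR, 4500, LHR, CHI), (MIA, LHR, 8740, LHR, CHI), (MIA, SEA, 2470, MIA, SF), (MIA, SEA, 2770, MIA, SF), (NRT, CDG, 4010, LHR, ATL), (NRT, LHR, 3870, LHR, CHI), (NRT, LHR, 8440, LHR, CHI)}
(Pilot ⋈ Airport) ⋈ Crew (natural join on city): {(HND, LHR, 4500, LHR, CHI, 1, 6), (HND, LHR, 4500, LHR, CHI, 22, 20), (HND, LHR, 4500, LHR, CHI, 38, 28), (MIA, LHR, 8740, LHR, CHI, 1, 6), (MIA, LHR, 8740, LHR, CHI, 22, 20), (MIA, LHR, 8740, LHR, CHI, 38, 28), (NRT, CDG, 4010, LHR, ATL, 11, 6), (NRT, CDG, 4010, LHR, ATL, 31, 23), (NRT, CDG, 4010, LHR, ATL, 37, 39), (NRT, LHR, 3870, LHR, CHI, 1, 6), (NRT, LHR, 3870, LHR, CHI, 22, 20), (NRT, LHR, 3870, LHR, CHI, 38, 28), (NRT, LHR, 8440, LHR, CHI, 1, 6), (NRT, LHR, 8440, LHR, CHI, 22, 20), (NRT, LHR, 8440, LHR, CHI, 38, 28)}
π[dist, city, hours, src]: project onto (dist, city, hours, src) → {(3870, CHI, 1, LHR), (3870, CHI, 22, LHR), (3870, CHI, 38, LHR), (4010, ATL, 11, LHR), (4010, ATL, 31, LHR), (4010, ATL, 37, LHR), (4500, CHI, 1, LHR), (4500, CHI, 22, LHR), (4500, CHI, 38, LHR), (8440, CHI, 1, LHR), (8440, CHI, 22, LHR), (8440, CHI, 38, LHR), (8740, CHI, 1, LHR), (8740, CHI, 22, LHR), (8740, CHI, 38, LHR)}
σ[city = CHI]: keep tuples satisfying city = CHI → {(3870, CHI, 1, LHR), (3870, CHI, 22, LHR), (3870, CHI, 38, LHR), (4500, CHI, 1, LHR), (4500, CHI, 22, LHR), (4500, CHI, 38, LHR), (8440, CHI, 1, LHR), (8440, CHI, 22, LHR), (8440, CHI, 38, LHR), (8740, CHI, 1, LHR), (8740, CHI, 22, LHR), (8740, CHI, 38, LHR)}
π[hours, city]: project onto (hours, city) (9 duplicate(s) eliminated) → {(1, CHI), (22, CHI), (38, CHI)}

{(1, CHI), (22, CHI), (38, CHI)}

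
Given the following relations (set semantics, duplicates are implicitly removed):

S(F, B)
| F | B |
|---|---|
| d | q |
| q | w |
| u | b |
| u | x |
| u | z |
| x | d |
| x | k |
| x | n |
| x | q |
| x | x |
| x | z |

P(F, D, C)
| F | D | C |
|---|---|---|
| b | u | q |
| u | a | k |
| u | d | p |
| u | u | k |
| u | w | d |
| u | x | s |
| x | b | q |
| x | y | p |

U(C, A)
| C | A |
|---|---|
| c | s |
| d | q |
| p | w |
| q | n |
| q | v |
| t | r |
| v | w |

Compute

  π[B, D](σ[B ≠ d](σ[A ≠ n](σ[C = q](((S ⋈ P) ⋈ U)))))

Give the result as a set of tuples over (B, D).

{(k, b), (n, b), (q, b), (x, b), (z, b)}

Joining S and P on F yields {(u, b, a, k), (u, b, d, p), (u, b, u, k), (u, b, w, d), (u, b, x, s), (u, x, a, k), (u, x, d, p), (u, x, u, k), (u, x, w, d), (u, x, x, s), (u, z, a, k), (u, z, d, p), (u, z, u, k), (u, z, w, d), (u, z, x, s), (x, d, b, q), (x, d, y, p), (x, k, b, q), (x, k, y, p), (x, n, b, q), (x, n, y, p), (x, q, b, q), (x, q, y, p), (x, x, b, q), (x, x, y, p), (x, z, b, q), (x, z, y, p)}.
Joining (S ⋈ P) and U on C yields {(u, b, d, p, w), (u, b, w, d, q), (u, x, d, p, w), (u, x, w, d, q), (u, z, d, p, w), (u, z, w, d, q), (x, d, b, q, n), (x, d, b, q, v), (x, d, y, p, w), (x, k, b, q, n), (x, k, b, q, v), (x, k, y, p, w), (x, n, b, q, n), (x, n, b, q, v), (x, n, y, p, w), (x, q, b, q, n), (x, q, b, q, v), (x, q, y, p, w), (x, x, b, q, n), (x, x, b, q, v), (x, x, y, p, w), (x, z, b, q, n), (x, z, b, q, v), (x, z, y, p, w)}.
Apply σ_{C = q}; surviving tuples: {(x, d, b, q, n), (x, d, b, q, v), (x, k, b, q, n), (x, k, b, q, v), (x, n, b, q, n), (x, n, b, q, v), (x, q, b, q, n), (x, q, b, q, v), (x, x, b, q, n), (x, x, b, q, v), (x, z, b, q, n), (x, z, b, q, v)}
Apply σ_{A ≠ n}; surviving tuples: {(x, d, b, q, v), (x, k, b, q, v), (x, n, b, q, v), (x, q, b, q, v), (x, x, b, q, v), (x, z, b, q, v)}
Apply σ_{B ≠ d}; surviving tuples: {(x, k, b, q, v), (x, n, b, q, v), (x, q, b, q, v), (x, x, b, q, v), (x, z, b, q, v)}
π[B, D]: project onto (B, D) → {(k, b), (n, b), (q, b), (x, b), (z, b)}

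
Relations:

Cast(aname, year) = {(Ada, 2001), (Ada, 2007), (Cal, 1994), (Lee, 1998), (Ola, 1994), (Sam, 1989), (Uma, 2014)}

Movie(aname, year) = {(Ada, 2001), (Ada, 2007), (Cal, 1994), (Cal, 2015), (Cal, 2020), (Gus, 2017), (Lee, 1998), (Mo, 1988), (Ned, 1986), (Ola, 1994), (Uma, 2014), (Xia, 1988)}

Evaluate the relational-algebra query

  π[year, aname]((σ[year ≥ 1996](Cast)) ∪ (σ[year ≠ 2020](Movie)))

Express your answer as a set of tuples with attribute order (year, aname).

{(1986, Ned), (1988, Mo), (1988, Xia), (1994, Cal), (1994, Ola), (1998, Lee), (2001, Ada), (2007, Ada), (2014, Uma), (2015, Cal), (2017, Gus)}

σ[year ≥ 1996]: keep tuples satisfying year ≥ 1996 → {(Ada, 2001), (Ada, 2007), (Lee, 1998), (Uma, 2014)}
σ[year ≠ 2020]: keep tuples satisfying year ≠ 2020 → {(Ada, 2001), (Ada, 2007), (Cal, 1994), (Cal, 2015), (Gus, 2017), (Lee, 1998), (Mo, 1988), (Ned, 1986), (Ola, 1994), (Uma, 2014), (Xia, 1988)}
Taking the union: {(Ada, 2001), (Ada, 2007), (Cal, 1994), (Cal, 2015), (Gus, 2017), (Lee, 1998), (Mo, 1988), (Ned, 1986), (Ola, 1994), (Uma, 2014), (Xia, 1988)}
π[year, aname]: project onto (year, aname) → {(1986, Ned), (1988, Mo), (1988, Xia), (1994, Cal), (1994, Ola), (1998, Lee), (2001, Ada), (2007, Ada), (2014, Uma), (2015, Cal), (2017, Gus)}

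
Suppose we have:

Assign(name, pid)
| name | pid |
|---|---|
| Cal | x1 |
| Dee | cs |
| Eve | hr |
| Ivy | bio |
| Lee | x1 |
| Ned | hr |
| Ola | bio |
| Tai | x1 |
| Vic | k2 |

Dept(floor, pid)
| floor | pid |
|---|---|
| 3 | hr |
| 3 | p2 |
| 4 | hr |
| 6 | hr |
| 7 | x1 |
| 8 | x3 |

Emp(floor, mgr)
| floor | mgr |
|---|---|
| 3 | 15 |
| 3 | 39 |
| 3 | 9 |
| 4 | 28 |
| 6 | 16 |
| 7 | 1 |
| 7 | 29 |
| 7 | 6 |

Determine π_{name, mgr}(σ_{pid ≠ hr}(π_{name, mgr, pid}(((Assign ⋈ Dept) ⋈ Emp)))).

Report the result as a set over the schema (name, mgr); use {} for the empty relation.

{(Cal, 1), (Cal, 29), (Cal, 6), (Lee, 1), (Lee, 29), (Lee, 6), (Tai, 1), (Tai, 29), (Tai, 6)}

Natural join on pid: {(Cal, x1, 7), (Eve, hr, 3), (Eve, hr, 4), (Eve, hr, 6), (Lee, x1, 7), (Ned, hr, 3), (Ned, hr, 4), (Ned, hr, 6), (Tai, x1, 7)}
Natural join on floor: {(Cal, x1, 7, 1), (Cal, x1, 7, 29), (Cal, x1, 7, 6), (Eve, hr, 3, 15), (Eve, hr, 3, 39), (Eve, hr, 3, 9), (Eve, hr, 4, 28), (Eve, hr, 6, 16), (Lee, x1, 7, 1), (Lee, x1, 7, 29), (Lee, x1, 7, 6), (Ned, hr, 3, 15), (Ned, hr, 3, 39), (Ned, hr, 3, 9), (Ned, hr, 4, 28), (Ned, hr, 6, 16), (Tai, x1, 7, 1), (Tai, x1, 7, 29), (Tai, x1, 7, 6)}
π_{name, mgr, pid} gives {(Cal, 1, x1), (Cal, 29, x1), (Cal, 6, x1), (Eve, 15, hr), (Eve, 16, hr), (Eve, 28, hr), (Eve, 39, hr), (Eve, 9, hr), (Lee, 1, x1), (Lee, 29, x1), (Lee, 6, x1), (Ned, 15, hr), (Ned, 16, hr), (Ned, 28, hr), (Ned, 39, hr), (Ned, 9, hr), (Tai, 1, x1), (Tai, 29, x1), (Tai, 6, x1)}.
σ[pid ≠ hr]: keep tuples satisfying pid ≠ hr → {(Cal, 1, x1), (Cal, 29, x1), (Cal, 6, x1), (Lee, 1, x1), (Lee, 29, x1), (Lee, 6, x1), (Tai, 1, x1), (Tai, 29, x1), (Tai, 6, x1)}
π_{name, mgr} gives {(Cal, 1), (Cal, 29), (Cal, 6), (Lee, 1), (Lee, 29), (Lee, 6), (Tai, 1), (Tai, 29), (Tai, 6)}.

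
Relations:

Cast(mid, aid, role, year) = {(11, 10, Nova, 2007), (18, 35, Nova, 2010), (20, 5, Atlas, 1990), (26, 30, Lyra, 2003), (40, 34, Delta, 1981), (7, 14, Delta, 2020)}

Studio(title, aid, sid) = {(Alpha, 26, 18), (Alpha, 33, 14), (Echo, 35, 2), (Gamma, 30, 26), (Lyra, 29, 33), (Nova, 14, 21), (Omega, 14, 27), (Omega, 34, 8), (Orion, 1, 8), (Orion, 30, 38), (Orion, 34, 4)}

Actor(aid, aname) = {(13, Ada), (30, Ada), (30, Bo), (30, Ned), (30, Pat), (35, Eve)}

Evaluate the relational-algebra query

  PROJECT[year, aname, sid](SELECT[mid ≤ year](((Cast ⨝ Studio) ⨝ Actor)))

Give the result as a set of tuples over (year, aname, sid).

Cast ⋈ Studio (natural join on aid): {(18, 35, Nova, 2010, Echo, 2), (26, 30, Lyra, 2003, Gamma, 26), (26, 30, Lyra, 2003, Orion, 38), (40, 34, Delta, 1981, Omega, 8), (40, 34, Delta, 1981, Orion, 4), (7, 14, Delta, 2020, Nova, 21), (7, 14, Delta, 2020, Omega, 27)}
(Cast ⨝ Studio) ⋈ Actor (natural join on aid): {(18, 35, Nova, 2010, Echo, 2, Eve), (26, 30, Lyra, 2003, Gamma, 26, Ada), (26, 30, Lyra, 2003, Gamma, 26, Bo), (26, 30, Lyra, 2003, Gamma, 26, Ned), (26, 30, Lyra, 2003, Gamma, 26, Pat), (26, 30, Lyra, 2003, Orion, 38, Ada), (26, 30, Lyra, 2003, Orion, 38, Bo), (26, 30, Lyra, 2003, Orion, 38, Ned), (26, 30, Lyra, 2003, Orion, 38, Pat)}
σ[mid ≤ year]: keep tuples satisfying mid ≤ year → {(18, 35, Nova, 2010, Echo, 2, Eve), (26, 30, Lyra, 2003, Gamma, 26, Ada), (26, 30, Lyra, 2003, Gamma, 26, Bo), (26, 30, Lyra, 2003, Gamma, 26, Ned), (26, 30, Lyra, 2003, Gamma, 26, Pat), (26, 30, Lyra, 2003, Orion, 38, Ada), (26, 30, Lyra, 2003, Orion, 38, Bo), (26, 30, Lyra, 2003, Orion, 38, Ned), (26, 30, Lyra, 2003, Orion, 38, Pat)}
π[year, aname, sid]: project onto (year, aname, sid) → {(2003, Ada, 26), (2003, Ada, 38), (2003, Bo, 26), (2003, Bo, 38), (2003, Ned, 26), (2003, Ned, 38), (2003, Pat, 26), (2003, Pat, 38), (2010, Eve, 2)}

{(2003, Ada, 26), (2003, Ada, 38), (2003, Bo, 26), (2003, Bo, 38), (2003, Ned, 26), (2003, Ned, 38), (2003, Pat, 26), (2003, Pat, 38), (2010, Eve, 2)}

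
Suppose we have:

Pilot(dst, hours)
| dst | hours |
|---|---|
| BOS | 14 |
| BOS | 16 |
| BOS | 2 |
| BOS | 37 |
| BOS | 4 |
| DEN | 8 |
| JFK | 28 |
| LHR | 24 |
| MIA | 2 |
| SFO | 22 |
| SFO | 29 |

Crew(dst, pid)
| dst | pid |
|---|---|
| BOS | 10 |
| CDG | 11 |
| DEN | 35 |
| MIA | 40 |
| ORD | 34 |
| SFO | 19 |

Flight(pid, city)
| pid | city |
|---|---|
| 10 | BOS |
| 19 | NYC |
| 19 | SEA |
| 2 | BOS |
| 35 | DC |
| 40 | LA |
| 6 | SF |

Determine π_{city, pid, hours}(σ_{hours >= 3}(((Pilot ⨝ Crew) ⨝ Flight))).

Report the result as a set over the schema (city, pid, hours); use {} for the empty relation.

Joining Pilot and Crew on dst yields {(BOS, 14, 10), (BOS, 16, 10), (BOS, 2, 10), (BOS, 37, 10), (BOS, 4, 10), (DEN, 8, 35), (MIA, 2, 40), (SFO, 22, 19), (SFO, 29, 19)}.
Joining (Pilot ⨝ Crew) and Flight on pid yields {(BOS, 14, 10, BOS), (BOS, 16, 10, BOS), (BOS, 2, 10, BOS), (BOS, 37, 10, BOS), (BOS, 4, 10, BOS), (DEN, 8, 35, DC), (MIA, 2, 40, LA), (SFO, 22, 19, NYC), (SFO, 22, 19, SEA), (SFO, 29, 19, NYC), (SFO, 29, 19, SEA)}.
Selection hours >= 3: {(BOS, 14, 10, BOS), (BOS, 16, 10, BOS), (BOS, 37, 10, BOS), (BOS, 4, 10, BOS), (DEN, 8, 35, DC), (SFO, 22, 19, NYC), (SFO, 22, 19, SEA), (SFO, 29, 19, NYC), (SFO, 29, 19, SEA)}
π_{city, pid, hours} gives {(BOS, 10, 14), (BOS, 10, 16), (BOS, 10, 37), (BOS, 10, 4), (DC, 35, 8), (NYC, 19, 22), (NYC, 19, 29), (SEA, 19, 22), (SEA, 19, 29)}.

{(BOS, 10, 14), (BOS, 10, 16), (BOS, 10, 37), (BOS, 10, 4), (DC, 35, 8), (NYC, 19, 22), (NYC, 19, 29), (SEA, 19, 22), (SEA, 19, 29)}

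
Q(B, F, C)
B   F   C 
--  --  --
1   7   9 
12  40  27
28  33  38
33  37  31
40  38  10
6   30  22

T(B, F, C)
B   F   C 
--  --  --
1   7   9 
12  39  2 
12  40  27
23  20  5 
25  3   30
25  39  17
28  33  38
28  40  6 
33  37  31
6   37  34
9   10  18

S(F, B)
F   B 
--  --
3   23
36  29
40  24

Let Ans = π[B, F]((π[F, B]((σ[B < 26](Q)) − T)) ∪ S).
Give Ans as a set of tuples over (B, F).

{(23, 3), (24, 40), (29, 36), (6, 30)}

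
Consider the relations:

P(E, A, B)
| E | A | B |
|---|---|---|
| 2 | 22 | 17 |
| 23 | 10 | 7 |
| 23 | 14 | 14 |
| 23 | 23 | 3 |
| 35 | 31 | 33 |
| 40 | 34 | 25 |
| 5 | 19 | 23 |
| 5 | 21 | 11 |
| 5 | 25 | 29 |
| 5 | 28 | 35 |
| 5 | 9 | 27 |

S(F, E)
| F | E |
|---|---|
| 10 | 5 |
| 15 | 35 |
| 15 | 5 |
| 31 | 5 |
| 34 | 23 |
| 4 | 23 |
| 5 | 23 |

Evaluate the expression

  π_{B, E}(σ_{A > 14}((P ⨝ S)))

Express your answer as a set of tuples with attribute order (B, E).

Natural join on E: {(23, 10, 7, 34), (23, 10, 7, 4), (23, 10, 7, 5), (23, 14, 14, 34), (23, 14, 14, 4), (23, 14, 14, 5), (23, 23, 3, 34), (23, 23, 3, 4), (23, 23, 3, 5), (35, 31, 33, 15), (5, 19, 23, 10), (5, 19, 23, 15), (5, 19, 23, 31), (5, 21, 11, 10), (5, 21, 11, 15), (5, 21, 11, 31), (5, 25, 29, 10), (5, 25, 29, 15), (5, 25, 29, 31), (5, 28, 35, 10), (5, 28, 35, 15), (5, 28, 35, 31), (5, 9, 27, 10), (5, 9, 27, 15), (5, 9, 27, 31)}
Selection A > 14: {(23, 23, 3, 34), (23, 23, 3, 4), (23, 23, 3, 5), (35, 31, 33, 15), (5, 19, 23, 10), (5, 19, 23, 15), (5, 19, 23, 31), (5, 21, 11, 10), (5, 21, 11, 15), (5, 21, 11, 31), (5, 25, 29, 10), (5, 25, 29, 15), (5, 25, 29, 31), (5, 28, 35, 10), (5, 28, 35, 15), (5, 28, 35, 31)}
π[B, E]: project onto (B, E) (10 duplicate(s) eliminated) → {(11, 5), (23, 5), (29, 5), (3, 23), (33, 35), (35, 5)}

{(11, 5), (23, 5), (29, 5), (3, 23), (33, 35), (35, 5)}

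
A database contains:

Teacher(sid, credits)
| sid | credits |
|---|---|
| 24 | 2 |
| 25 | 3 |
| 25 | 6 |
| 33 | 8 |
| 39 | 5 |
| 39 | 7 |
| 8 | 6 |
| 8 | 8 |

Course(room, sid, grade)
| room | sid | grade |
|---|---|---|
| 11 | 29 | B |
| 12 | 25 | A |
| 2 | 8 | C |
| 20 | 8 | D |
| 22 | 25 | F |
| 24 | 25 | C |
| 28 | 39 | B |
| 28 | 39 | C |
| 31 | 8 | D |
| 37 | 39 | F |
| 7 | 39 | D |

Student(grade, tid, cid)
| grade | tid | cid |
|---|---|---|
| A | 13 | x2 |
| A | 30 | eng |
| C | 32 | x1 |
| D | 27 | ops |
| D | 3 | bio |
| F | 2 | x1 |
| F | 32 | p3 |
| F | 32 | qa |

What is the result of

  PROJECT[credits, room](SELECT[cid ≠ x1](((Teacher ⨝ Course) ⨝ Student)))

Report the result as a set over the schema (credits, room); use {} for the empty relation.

Joining Teacher and Course on sid yields {(25, 3, 12, A), (25, 3, 22, F), (25, 3, 24, C), (25, 6, 12, A), (25, 6, 22, F), (25, 6, 24, C), (39, 5, 28, B), (39, 5, 28, C), (39, 5, 37, F), (39, 5, 7, D), (39, 7, 28, B), (39, 7, 28, C), (39, 7, 37, F), (39, 7, 7, D), (8, 6, 2, C), (8, 6, 20, D), (8, 6, 31, D), (8, 8, 2, C), (8, 8, 20, D), (8, 8, 31, D)}.
Joining (Teacher ⨝ Course) and Student on grade yields {(25, 3, 12, A, 13, x2), (25, 3, 12, A, 30, eng), (25, 3, 22, F, 2, x1), (25, 3, 22, F, 32, p3), (25, 3, 22, F, 32, qa), (25, 3, 24, C, 32, x1), (25, 6, 12, A, 13, x2), (25, 6, 12, A, 30, eng), (25, 6, 22, F, 2, x1), (25, 6, 22, F, 32, p3), (25, 6, 22, F, 32, qa), (25, 6, 24, C, 32, x1), (39, 5, 28, C, 32, x1), (39, 5, 37, F, 2, x1), (39, 5, 37, F, 32, p3), (39, 5, 37, F, 32, qa), (39, 5, 7, D, 27, ops), (39, 5, 7, D, 3, bio), (39, 7, 28, C, 32, x1), (39, 7, 37, F, 2, x1), (39, 7, 37, F, 32, p3), (39, 7, 37, F, 32, qa), (39, 7, 7, D, 27, ops), (39, 7, 7, D, 3, bio), (8, 6, 2, C, 32, x1), (8, 6, 20, D, 27, ops), (8, 6, 20, D, 3, bio), (8, 6, 31, D, 27, ops), (8, 6, 31, D, 3, bio), (8, 8, 2, C, 32, x1), (8, 8, 20, D, 27, ops), (8, 8, 20, D, 3, bio), (8, 8, 31, D, 27, ops), (8, 8, 31, D, 3, bio)}.
Selection cid ≠ x1: {(25, 3, 12, A, 13, x2), (25, 3, 12, A, 30, eng), (25, 3, 22, F, 32, p3), (25, 3, 22, F, 32, qa), (25, 6, 12, A, 13, x2), (25, 6, 12, A, 30, eng), (25, 6, 22, F, 32, p3), (25, 6, 22, F, 32, qa), (39, 5, 37, F, 32, p3), (39, 5, 37, F, 32, qa), (39, 5, 7, D, 27, ops), (39, 5, 7, D, 3, bio), (39, 7, 37, F, 32, p3), (39, 7, 37, F, 32, qa), (39, 7, 7, D, 27, ops), (39, 7, 7, D, 3, bio), (8, 6, 20, D, 27, ops), (8, 6, 20, D, 3, bio), (8, 6, 31, D, 27, ops), (8, 6, 31, D, 3, bio), (8, 8, 20, D, 27, ops), (8, 8, 20, D, 3, bio), (8, 8, 31, D, 27, ops), (8, 8, 31, D, 3, bio)}
π[credits, room]: project onto (credits, room) (12 duplicate(s) eliminated) → {(3, 12), (3, 22), (5, 37), (5, 7), (6, 12), (6, 20), (6, 22), (6, 31), (7, 37), (7, 7), (8, 20), (8, 31)}

{(3, 12), (3, 22), (5, 37), (5, 7), (6, 12), (6, 20), (6, 22), (6, 31), (7, 37), (7, 7), (8, 20), (8, 31)}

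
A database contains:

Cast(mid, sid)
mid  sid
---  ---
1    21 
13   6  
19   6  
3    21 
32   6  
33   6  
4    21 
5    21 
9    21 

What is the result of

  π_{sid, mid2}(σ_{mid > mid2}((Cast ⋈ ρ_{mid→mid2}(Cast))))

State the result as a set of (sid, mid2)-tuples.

ρ[mid→mid2]: schema becomes (mid2, sid); tuples unchanged.
Joining Cast and ρ_{mid→mid2}(Cast) on sid yields {(1, 21, 1), (1, 21, 3), (1, 21, 4), (1, 21, 5), (1, 21, 9), (13, 6, 13), (13, 6, 19), (13, 6, 32), (13, 6, 33), (19, 6, 13), (19, 6, 19), (19, 6, 32), (19, 6, 33), (3, 21, 1), (3, 21, 3), (3, 21, 4), (3, 21, 5), (3, 21, 9), (32, 6, 13), (32, 6, 19), (32, 6, 32), (32, 6, 33), (33, 6, 13), (33, 6, 19), (33, 6, 32), (33, 6, 33), (4, 21, 1), (4, 21, 3), (4, 21, 4), (4, 21, 5), (4, 21, 9), (5, 21, 1), (5, 21, 3), (5, 21, 4), (5, 21, 5), (5, 21, 9), (9, 21, 1), (9, 21, 3), (9, 21, 4), (9, 21, 5), (9, 21, 9)}.
Apply σ_{mid > mid2}; surviving tuples: {(19, 6, 13), (3, 21, 1), (32, 6, 13), (32, 6, 19), (33, 6, 13), (33, 6, 19), (33, 6, 32), (4, 21, 1), (4, 21, 3), (5, 21, 1), (5, 21, 3), (5, 21, 4), (9, 21, 1), (9, 21, 3), (9, 21, 4), (9, 21, 5)}
Projecting to sid, mid2 (9 duplicate(s) eliminated): {(21, 1), (21, 3), (21, 4), (21, 5), (6, 13), (6, 19), (6, 32)}

{(21, 1), (21, 3), (21, 4), (21, 5), (6, 13), (6, 19), (6, 32)}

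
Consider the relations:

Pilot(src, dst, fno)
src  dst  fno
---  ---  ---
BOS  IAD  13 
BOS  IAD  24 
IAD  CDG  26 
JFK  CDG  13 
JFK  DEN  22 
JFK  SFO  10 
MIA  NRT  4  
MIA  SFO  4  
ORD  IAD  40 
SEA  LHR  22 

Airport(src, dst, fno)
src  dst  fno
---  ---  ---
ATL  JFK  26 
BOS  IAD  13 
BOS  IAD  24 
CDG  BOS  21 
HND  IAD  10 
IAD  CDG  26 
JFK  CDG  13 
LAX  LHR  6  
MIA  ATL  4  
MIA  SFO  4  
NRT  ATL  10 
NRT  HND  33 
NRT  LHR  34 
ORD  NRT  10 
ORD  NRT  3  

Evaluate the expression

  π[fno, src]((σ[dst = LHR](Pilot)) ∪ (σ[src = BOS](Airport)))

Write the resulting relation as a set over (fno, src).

{(13, BOS), (22, SEA), (24, BOS)}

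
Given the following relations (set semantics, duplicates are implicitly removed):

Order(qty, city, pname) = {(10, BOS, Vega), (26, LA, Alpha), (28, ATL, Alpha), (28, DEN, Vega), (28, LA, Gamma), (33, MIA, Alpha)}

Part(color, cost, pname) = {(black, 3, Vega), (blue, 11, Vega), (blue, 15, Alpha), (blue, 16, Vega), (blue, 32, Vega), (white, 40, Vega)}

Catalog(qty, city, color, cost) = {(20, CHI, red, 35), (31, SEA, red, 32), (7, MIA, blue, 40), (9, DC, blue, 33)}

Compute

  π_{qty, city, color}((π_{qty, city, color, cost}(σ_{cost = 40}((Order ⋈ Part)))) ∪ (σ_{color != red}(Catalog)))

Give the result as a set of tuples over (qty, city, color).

{(10, BOS, white), (28, DEN, white), (7, MIA, blue), (9, DC, blue)}

Natural join on pname: {(10, BOS, Vega, black, 3), (10, BOS, Vega, blue, 11), (10, BOS, Vega, blue, 16), (10, BOS, Vega, blue, 32), (10, BOS, Vega, white, 40), (26, LA, Alpha, blue, 15), (28, ATL, Alpha, blue, 15), (28, DEN, Vega, black, 3), (28, DEN, Vega, blue, 11), (28, DEN, Vega, blue, 16), (28, DEN, Vega, blue, 32), (28, DEN, Vega, white, 40), (33, MIA, Alpha, blue, 15)}
Apply σ_{cost = 40}; surviving tuples: {(10, BOS, Vega, white, 40), (28, DEN, Vega, white, 40)}
Projecting to qty, city, color, cost: {(10, BOS, white, 40), (28, DEN, white, 40)}
Apply σ_{color != red}; surviving tuples: {(7, MIA, blue, 40), (9, DC, blue, 33)}
Union: {(10, BOS, white, 40), (28, DEN, white, 40)} with {(7, MIA, blue, 40), (9, DC, blue, 33)} → {(10, BOS, white, 40), (28, DEN, white, 40), (7, MIA, blue, 40), (9, DC, blue, 33)}
Projecting to qty, city, color: {(10, BOS, white), (28, DEN, white), (7, MIA, blue), (9, DC, blue)}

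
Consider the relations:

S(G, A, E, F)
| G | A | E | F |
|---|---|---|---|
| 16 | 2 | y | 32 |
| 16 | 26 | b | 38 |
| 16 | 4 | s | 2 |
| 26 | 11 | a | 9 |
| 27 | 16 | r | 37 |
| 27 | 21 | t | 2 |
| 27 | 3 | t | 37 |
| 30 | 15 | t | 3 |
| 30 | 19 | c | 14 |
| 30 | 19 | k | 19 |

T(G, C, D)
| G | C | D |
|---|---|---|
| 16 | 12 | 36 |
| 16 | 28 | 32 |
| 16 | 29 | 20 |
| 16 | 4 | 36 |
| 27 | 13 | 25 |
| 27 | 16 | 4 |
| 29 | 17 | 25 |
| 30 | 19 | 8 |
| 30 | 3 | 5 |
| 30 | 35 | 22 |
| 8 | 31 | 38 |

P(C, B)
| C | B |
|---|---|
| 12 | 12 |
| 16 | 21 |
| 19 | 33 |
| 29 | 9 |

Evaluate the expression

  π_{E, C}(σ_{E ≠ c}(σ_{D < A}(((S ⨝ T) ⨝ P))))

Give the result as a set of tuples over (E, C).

{(b, 29), (k, 19), (r, 16), (t, 16), (t, 19)}

Natural join on G: {(16, 2, y, 32, 12, 36), (16, 2, y, 32, 28, 32), (16, 2, y, 32, 29, 20), (16, 2, y, 32, 4, 36), (16, 26, b, 38, 12, 36), (16, 26, b, 38, 28, 32), (16, 26, b, 38, 29, 20), (16, 26, b, 38, 4, 36), (16, 4, s, 2, 12, 36), (16, 4, s, 2, 28, 32), (16, 4, s, 2, 29, 20), (16, 4, s, 2, 4, 36), (27, 16, r, 37, 13, 25), (27, 16, r, 37, 16, 4), (27, 21, t, 2, 13, 25), (27, 21, t, 2, 16, 4), (27, 3, t, 37, 13, 25), (27, 3, t, 37, 16, 4), (30, 15, t, 3, 19, 8), (30, 15, t, 3, 3, 5), (30, 15, t, 3, 35, 22), (30, 19, c, 14, 19, 8), (30, 19, c, 14, 3, 5), (30, 19, c, 14, 35, 22), (30, 19, k, 19, 19, 8), (30, 19, k, 19, 3, 5), (30, 19, k, 19, 35, 22)}
Natural join on C: {(16, 2, y, 32, 12, 36, 12), (16, 2, y, 32, 29, 20, 9), (16, 26, b, 38, 12, 36, 12), (16, 26, b, 38, 29, 20, 9), (16, 4, s, 2, 12, 36, 12), (16, 4, s, 2, 29, 20, 9), (27, 16, r, 37, 16, 4, 21), (27, 21, t, 2, 16, 4, 21), (27, 3, t, 37, 16, 4, 21), (30, 15, t, 3, 19, 8, 33), (30, 19, c, 14, 19, 8, 33), (30, 19, k, 19, 19, 8, 33)}
Filtering on D < A leaves {(16, 26, b, 38, 29, 20, 9), (27, 16, r, 37, 16, 4, 21), (27, 21, t, 2, 16, 4, 21), (30, 15, t, 3, 19, 8, 33), (30, 19, c, 14, 19, 8, 33), (30, 19, k, 19, 19, 8, 33)}.
Filtering on E ≠ c leaves {(16, 26, b, 38, 29, 20, 9), (27, 16, r, 37, 16, 4, 21), (27, 21, t, 2, 16, 4, 21), (30, 15, t, 3, 19, 8, 33), (30, 19, k, 19, 19, 8, 33)}.
Projecting to E, C: {(b, 29), (k, 19), (r, 16), (t, 16), (t, 19)}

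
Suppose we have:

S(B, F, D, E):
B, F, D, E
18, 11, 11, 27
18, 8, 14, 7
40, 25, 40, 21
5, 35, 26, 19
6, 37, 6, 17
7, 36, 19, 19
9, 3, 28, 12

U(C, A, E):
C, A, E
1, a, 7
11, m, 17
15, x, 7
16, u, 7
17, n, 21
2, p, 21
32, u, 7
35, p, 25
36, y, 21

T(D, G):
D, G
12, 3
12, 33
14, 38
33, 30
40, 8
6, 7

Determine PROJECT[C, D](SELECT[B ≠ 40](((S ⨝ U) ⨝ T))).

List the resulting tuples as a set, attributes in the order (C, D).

{(1, 14), (11, 6), (15, 14), (16, 14), (32, 14)}

S ⋈ U (natural join on E): {(18, 8, 14, 7, 1, a), (18, 8, 14, 7, 15, x), (18, 8, 14, 7, 16, u), (18, 8, 14, 7, 32, u), (40, 25, 40, 21, 17, n), (40, 25, 40, 21, 2, p), (40, 25, 40, 21, 36, y), (6, 37, 6, 17, 11, m)}
(S ⨝ U) ⋈ T (natural join on D): {(18, 8, 14, 7, 1, a, 38), (18, 8, 14, 7, 15, x, 38), (18, 8, 14, 7, 16, u, 38), (18, 8, 14, 7, 32, u, 38), (40, 25, 40, 21, 17, n, 8), (40, 25, 40, 21, 2, p, 8), (40, 25, 40, 21, 36, y, 8), (6, 37, 6, 17, 11, m, 7)}
Selection B ≠ 40: {(18, 8, 14, 7, 1, a, 38), (18, 8, 14, 7, 15, x, 38), (18, 8, 14, 7, 16, u, 38), (18, 8, 14, 7, 32, u, 38), (6, 37, 6, 17, 11, m, 7)}
Keep only column(s) C, D: {(1, 14), (11, 6), (15, 14), (16, 14), (32, 14)}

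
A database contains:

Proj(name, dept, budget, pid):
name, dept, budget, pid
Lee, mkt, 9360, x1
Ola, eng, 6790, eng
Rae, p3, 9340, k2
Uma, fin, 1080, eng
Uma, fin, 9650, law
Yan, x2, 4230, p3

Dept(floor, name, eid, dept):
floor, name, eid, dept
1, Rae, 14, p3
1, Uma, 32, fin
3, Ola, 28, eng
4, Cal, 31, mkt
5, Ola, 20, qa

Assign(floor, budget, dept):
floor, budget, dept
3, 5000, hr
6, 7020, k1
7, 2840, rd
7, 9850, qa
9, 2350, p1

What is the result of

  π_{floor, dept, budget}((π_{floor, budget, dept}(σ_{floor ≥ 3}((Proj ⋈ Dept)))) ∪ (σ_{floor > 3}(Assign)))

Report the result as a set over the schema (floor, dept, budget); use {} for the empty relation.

{(3, eng, 6790), (6, k1, 7020), (7, qa, 9850), (7, rd, 2840), (9, p1, 2350)}

Natural join on name, dept: {(Ola, eng, 6790, eng, 3, 28), (Rae, p3, 9340, k2, 1, 14), (Uma, fin, 1080, eng, 1, 32), (Uma, fin, 9650, law, 1, 32)}
Selection floor ≥ 3: {(Ola, eng, 6790, eng, 3, 28)}
π[floor, budget, dept]: project onto (floor, budget, dept) → {(3, 6790, eng)}
Selection floor > 3: {(6, 7020, k1), (7, 2840, rd), (7, 9850, qa), (9, 2350, p1)}
Union: {(3, 6790, eng)} with {(6, 7020, k1), (7, 2840, rd), (7, 9850, qa), (9, 2350, p1)} → {(3, 6790, eng), (6, 7020, k1), (7, 2840, rd), (7, 9850, qa), (9, 2350, p1)}
π[floor, dept, budget]: project onto (floor, dept, budget) → {(3, eng, 6790), (6, k1, 7020), (7, qa, 9850), (7, rd, 2840), (9, p1, 2350)}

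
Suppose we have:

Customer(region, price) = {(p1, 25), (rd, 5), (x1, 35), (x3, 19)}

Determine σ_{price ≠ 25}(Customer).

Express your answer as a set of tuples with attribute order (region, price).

{(rd, 5), (x1, 35), (x3, 19)}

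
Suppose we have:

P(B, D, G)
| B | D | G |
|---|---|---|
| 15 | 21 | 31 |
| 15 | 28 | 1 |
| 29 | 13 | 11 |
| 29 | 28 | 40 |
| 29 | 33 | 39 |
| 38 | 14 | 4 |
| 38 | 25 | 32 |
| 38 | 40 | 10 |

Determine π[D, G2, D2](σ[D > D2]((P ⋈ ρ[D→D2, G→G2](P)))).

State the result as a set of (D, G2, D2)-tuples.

ρ[D→D2, G→G2]: schema becomes (B, D2, G2); tuples unchanged.
Natural join on B: {(15, 21, 31, 21, 31), (15, 21, 31, 28, 1), (15, 28, 1, 21, 31), (15, 28, 1, 28, 1), (29, 13, 11, 13, 11), (29, 13, 11, 28, 40), (29, 13, 11, 33, 39), (29, 28, 40, 13, 11), (29, 28, 40, 28, 40), (29, 28, 40, 33, 39), (29, 33, 39, 13, 11), (29, 33, 39, 28, 40), (29, 33, 39, 33, 39), (38, 14, 4, 14, 4), (38, 14, 4, 25, 32), (38, 14, 4, 40, 10), (38, 25, 32, 14, 4), (38, 25, 32, 25, 32), (38, 25, 32, 40, 10), (38, 40, 10, 14, 4), (38, 40, 10, 25, 32), (38, 40, 10, 40, 10)}
Apply σ_{D > D2}; surviving tuples: {(15, 28, 1, 21, 31), (29, 28, 40, 13, 11), (29, 33, 39, 13, 11), (29, 33, 39, 28, 40), (38, 25, 32, 14, 4), (38, 40, 10, 14, 4), (38, 40, 10, 25, 32)}
π[D, G2, D2]: project onto (D, G2, D2) → {(25, 4, 14), (28, 11, 13), (28, 31, 21), (33, 11, 13), (33, 40, 28), (40, 32, 25), (40, 4, 14)}

{(25, 4, 14), (28, 11, 13), (28, 31, 21), (33, 11, 13), (33, 40, 28), (40, 32, 25), (40, 4, 14)}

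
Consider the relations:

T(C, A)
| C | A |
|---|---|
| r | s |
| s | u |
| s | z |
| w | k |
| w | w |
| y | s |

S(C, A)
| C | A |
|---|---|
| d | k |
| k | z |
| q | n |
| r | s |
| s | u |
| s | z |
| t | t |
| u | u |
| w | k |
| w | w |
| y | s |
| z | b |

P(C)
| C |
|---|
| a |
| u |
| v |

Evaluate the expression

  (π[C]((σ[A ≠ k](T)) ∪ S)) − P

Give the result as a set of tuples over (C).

{d, k, q, r, s, t, w, y, z}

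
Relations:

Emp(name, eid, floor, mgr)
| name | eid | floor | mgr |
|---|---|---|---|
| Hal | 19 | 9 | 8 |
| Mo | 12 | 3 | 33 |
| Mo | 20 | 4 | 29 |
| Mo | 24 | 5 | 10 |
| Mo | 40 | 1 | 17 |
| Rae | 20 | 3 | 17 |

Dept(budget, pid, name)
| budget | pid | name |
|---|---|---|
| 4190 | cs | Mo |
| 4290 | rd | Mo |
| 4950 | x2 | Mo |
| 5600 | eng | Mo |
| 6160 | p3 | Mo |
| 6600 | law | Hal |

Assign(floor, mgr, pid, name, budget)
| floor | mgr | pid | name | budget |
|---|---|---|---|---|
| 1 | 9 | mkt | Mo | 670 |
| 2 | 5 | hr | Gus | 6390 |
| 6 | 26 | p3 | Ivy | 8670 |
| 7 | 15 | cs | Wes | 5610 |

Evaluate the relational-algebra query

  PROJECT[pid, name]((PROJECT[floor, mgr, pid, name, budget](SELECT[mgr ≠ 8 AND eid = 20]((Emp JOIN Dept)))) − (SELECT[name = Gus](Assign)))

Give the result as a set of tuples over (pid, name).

{(cs, Mo), (eng, Mo), (p3, Mo), (rd, Mo), (x2, Mo)}

Joining Emp and Dept on name yields {(Hal, 19, 9, 8, 6600, law), (Mo, 12, 3, 33, 4190, cs), (Mo, 12, 3, 33, 4290, rd), (Mo, 12, 3, 33, 4950, x2), (Mo, 12, 3, 33, 5600, eng), (Mo, 12, 3, 33, 6160, p3), (Mo, 20, 4, 29, 4190, cs), (Mo, 20, 4, 29, 4290, rd), (Mo, 20, 4, 29, 4950, x2), (Mo, 20, 4, 29, 5600, eng), (Mo, 20, 4, 29, 6160, p3), (Mo, 24, 5, 10, 4190, cs), (Mo, 24, 5, 10, 4290, rd), (Mo, 24, 5, 10, 4950, x2), (Mo, 24, 5, 10, 5600, eng), (Mo, 24, 5, 10, 6160, p3), (Mo, 40, 1, 17, 4190, cs), (Mo, 40, 1, 17, 4290, rd), (Mo, 40, 1, 17, 4950, x2), (Mo, 40, 1, 17, 5600, eng), (Mo, 40, 1, 17, 6160, p3)}.
Selection mgr ≠ 8 AND eid = 20: {(Mo, 20, 4, 29, 4190, cs), (Mo, 20, 4, 29, 4290, rd), (Mo, 20, 4, 29, 4950, x2), (Mo, 20, 4, 29, 5600, eng), (Mo, 20, 4, 29, 6160, p3)}
Projecting to floor, mgr, pid, name, budget: {(4, 29, cs, Mo, 4190), (4, 29, eng, Mo, 5600), (4, 29, p3, Mo, 6160), (4, 29, rd, Mo, 4290), (4, 29, x2, Mo, 4950)}
Selection name = Gus: {(2, 5, hr, Gus, 6390)}
Difference: {(4, 29, cs, Mo, 4190), (4, 29, eng, Mo, 5600), (4, 29, p3, Mo, 6160), (4, 29, rd, Mo, 4290), (4, 29, x2, Mo, 4950)} with {(2, 5, hr, Gus, 6390)} → {(4, 29, cs, Mo, 4190), (4, 29, eng, Mo, 5600), (4, 29, p3, Mo, 6160), (4, 29, rd, Mo, 4290), (4, 29, x2, Mo, 4950)}
Projecting to pid, name: {(cs, Mo), (eng, Mo), (p3, Mo), (rd, Mo), (x2, Mo)}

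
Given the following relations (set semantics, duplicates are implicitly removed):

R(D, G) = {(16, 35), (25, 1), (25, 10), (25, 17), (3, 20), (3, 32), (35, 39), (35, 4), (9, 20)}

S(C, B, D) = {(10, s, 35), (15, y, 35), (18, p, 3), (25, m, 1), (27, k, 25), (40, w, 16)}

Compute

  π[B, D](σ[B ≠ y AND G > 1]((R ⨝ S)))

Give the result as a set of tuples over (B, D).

Natural join on D: {(16, 35, 40, w), (25, 1, 27, k), (25, 10, 27, k), (25, 17, 27, k), (3, 20, 18, p), (3, 32, 18, p), (35, 39, 10, s), (35, 39, 15, y), (35, 4, 10, s), (35, 4, 15, y)}
Selection B ≠ y AND G > 1: {(16, 35, 40, w), (25, 10, 27, k), (25, 17, 27, k), (3, 20, 18, p), (3, 32, 18, p), (35, 39, 10, s), (35, 4, 10, s)}
π[B, D]: project onto (B, D) (3 duplicate(s) eliminated) → {(k, 25), (p, 3), (s, 35), (w, 16)}

{(k, 25), (p, 3), (s, 35), (w, 16)}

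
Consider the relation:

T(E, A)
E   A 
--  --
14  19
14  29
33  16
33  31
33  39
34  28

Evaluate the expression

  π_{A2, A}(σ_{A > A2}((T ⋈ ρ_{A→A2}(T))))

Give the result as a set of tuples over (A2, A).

ρ[A→A2]: schema becomes (E, A2); tuples unchanged.
Joining T and ρ_{A→A2}(T) on E yields {(14, 19, 19), (14, 19, 29), (14, 29, 19), (14, 29, 29), (33, 16, 16), (33, 16, 31), (33, 16, 39), (33, 31, 16), (33, 31, 31), (33, 31, 39), (33, 39, 16), (33, 39, 31), (33, 39, 39), (34, 28, 28)}.
σ[A > A2]: keep tuples satisfying A > A2 → {(14, 29, 19), (33, 31, 16), (33, 39, 16), (33, 39, 31)}
π_{A2, A} gives {(16, 31), (16, 39), (19, 29), (31, 39)}.

{(16, 31), (16, 39), (19, 29), (31, 39)}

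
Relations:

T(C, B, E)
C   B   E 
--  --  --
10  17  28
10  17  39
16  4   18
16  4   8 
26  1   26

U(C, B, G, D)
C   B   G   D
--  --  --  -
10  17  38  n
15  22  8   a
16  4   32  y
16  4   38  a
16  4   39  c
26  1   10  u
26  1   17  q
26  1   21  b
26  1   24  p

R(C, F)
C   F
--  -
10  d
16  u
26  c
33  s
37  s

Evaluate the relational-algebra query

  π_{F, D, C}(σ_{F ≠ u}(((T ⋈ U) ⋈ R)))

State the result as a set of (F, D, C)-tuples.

{(c, b, 26), (c, p, 26), (c, q, 26), (c, u, 26), (d, n, 10)}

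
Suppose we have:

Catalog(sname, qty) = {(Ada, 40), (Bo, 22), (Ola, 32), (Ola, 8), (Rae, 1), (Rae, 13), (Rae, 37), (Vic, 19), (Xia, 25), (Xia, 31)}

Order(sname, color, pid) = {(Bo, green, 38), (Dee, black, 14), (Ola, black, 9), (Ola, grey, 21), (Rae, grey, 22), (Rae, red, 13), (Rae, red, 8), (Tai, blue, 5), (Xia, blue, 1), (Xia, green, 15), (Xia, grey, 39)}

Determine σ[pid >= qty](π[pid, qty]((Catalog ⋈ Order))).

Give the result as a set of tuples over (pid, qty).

{(13, 1), (13, 13), (21, 8), (22, 1), (22, 13), (38, 22), (39, 25), (39, 31), (8, 1), (9, 8)}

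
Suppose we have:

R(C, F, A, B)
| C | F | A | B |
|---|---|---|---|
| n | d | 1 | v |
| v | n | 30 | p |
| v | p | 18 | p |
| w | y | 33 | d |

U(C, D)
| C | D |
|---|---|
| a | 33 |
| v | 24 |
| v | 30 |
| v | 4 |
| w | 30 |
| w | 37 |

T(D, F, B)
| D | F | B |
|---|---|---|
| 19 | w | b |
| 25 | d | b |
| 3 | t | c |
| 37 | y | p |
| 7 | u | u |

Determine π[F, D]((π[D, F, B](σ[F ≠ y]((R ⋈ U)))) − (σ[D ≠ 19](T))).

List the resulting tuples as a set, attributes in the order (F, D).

Joining R and U on C yields {(v, n, 30, p, 24), (v, n, 30, p, 30), (v, n, 30, p, 4), (v, p, 18, p, 24), (v, p, 18, p, 30), (v, p, 18, p, 4), (w, y, 33, d, 30), (w, y, 33, d, 37)}.
Filtering on F ≠ y leaves {(v, n, 30, p, 24), (v, n, 30, p, 30), (v, n, 30, p, 4), (v, p, 18, p, 24), (v, p, 18, p, 30), (v, p, 18, p, 4)}.
π[D, F, B]: project onto (D, F, B) → {(24, n, p), (24, p, p), (30, n, p), (30, p, p), (4, n, p), (4, p, p)}
Filtering on D ≠ 19 leaves {(25, d, b), (3, t, c), (37, y, p), (7, u, u)}.
Difference: {(24, n, p), (24, p, p), (30, n, p), (30, p, p), (4, n, p), (4, p, p)} with {(25, d, b), (3, t, c), (37, y, p), (7, u, u)} → {(24, n, p), (24, p, p), (30, n, p), (30, p, p), (4, n, p), (4, p, p)}
π[F, D]: project onto (F, D) → {(n, 24), (n, 30), (n, 4), (p, 24), (p, 30), (p, 4)}

{(n, 24), (n, 30), (n, 4), (p, 24), (p, 30), (p, 4)}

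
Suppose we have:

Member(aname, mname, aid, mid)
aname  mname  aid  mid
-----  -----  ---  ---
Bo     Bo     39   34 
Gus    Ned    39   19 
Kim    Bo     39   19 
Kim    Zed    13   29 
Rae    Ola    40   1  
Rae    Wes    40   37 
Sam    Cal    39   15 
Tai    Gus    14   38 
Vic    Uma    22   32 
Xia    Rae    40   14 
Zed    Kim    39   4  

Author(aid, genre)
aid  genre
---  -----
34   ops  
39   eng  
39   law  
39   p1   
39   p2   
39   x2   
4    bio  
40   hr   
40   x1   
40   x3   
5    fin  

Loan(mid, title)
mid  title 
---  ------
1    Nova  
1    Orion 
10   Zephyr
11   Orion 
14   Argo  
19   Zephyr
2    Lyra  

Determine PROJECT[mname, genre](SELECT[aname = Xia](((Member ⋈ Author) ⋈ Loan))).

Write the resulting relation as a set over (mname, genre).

{(Rae, hr), (Rae, x1), (Rae, x3)}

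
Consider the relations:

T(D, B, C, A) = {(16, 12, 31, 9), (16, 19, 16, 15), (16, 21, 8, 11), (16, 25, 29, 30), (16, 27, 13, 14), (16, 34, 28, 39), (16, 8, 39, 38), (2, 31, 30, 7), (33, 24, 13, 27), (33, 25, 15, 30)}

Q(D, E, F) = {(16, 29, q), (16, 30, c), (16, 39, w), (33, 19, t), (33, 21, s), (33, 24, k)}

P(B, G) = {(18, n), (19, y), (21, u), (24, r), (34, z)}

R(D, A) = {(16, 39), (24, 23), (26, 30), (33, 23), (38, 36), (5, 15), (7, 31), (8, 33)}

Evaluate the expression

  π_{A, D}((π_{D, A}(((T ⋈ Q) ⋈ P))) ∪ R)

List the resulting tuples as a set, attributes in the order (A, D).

{(11, 16), (15, 16), (15, 5), (23, 24), (23, 33), (27, 33), (30, 26), (31, 7), (33, 8), (36, 38), (39, 16)}

T ⋈ Q (natural join on D): {(16, 12, 31, 9, 29, q), (16, 12, 31, 9, 30, c), (16, 12, 31, 9, 39, w), (16, 19, 16, 15, 29, q), (16, 19, 16, 15, 30, c), (16, 19, 16, 15, 39, w), (16, 21, 8, 11, 29, q), (16, 21, 8, 11, 30, c), (16, 21, 8, 11, 39, w), (16, 25, 29, 30, 29, q), (16, 25, 29, 30, 30, c), (16, 25, 29, 30, 39, w), (16, 27, 13, 14, 29, q), (16, 27, 13, 14, 30, c), (16, 27, 13, 14, 39, w), (16, 34, 28, 39, 29, q), (16, 34, 28, 39, 30, c), (16, 34, 28, 39, 39, w), (16, 8, 39, 38, 29, q), (16, 8, 39, 38, 30, c), (16, 8, 39, 38, 39, w), (33, 24, 13, 27, 19, t), (33, 24, 13, 27, 21, s), (33, 24, 13, 27, 24, k), (33, 25, 15, 30, 19, t), (33, 25, 15, 30, 21, s), (33, 25, 15, 30, 24, k)}
(T ⋈ Q) ⋈ P (natural join on B): {(16, 19, 16, 15, 29, q, y), (16, 19, 16, 15, 30, c, y), (16, 19, 16, 15, 39, w, y), (16, 21, 8, 11, 29, q, u), (16, 21, 8, 11, 30, c, u), (16, 21, 8, 11, 39, w, u), (16, 34, 28, 39, 29, q, z), (16, 34, 28, 39, 30, c, z), (16, 34, 28, 39, 39, w, z), (33, 24, 13, 27, 19, t, r), (33, 24, 13, 27, 21, s, r), (33, 24, 13, 27, 24, k, r)}
Projecting to D, A (8 duplicate(s) eliminated): {(16, 11), (16, 15), (16, 39), (33, 27)}
Union: {(16, 11), (16, 15), (16, 39), (33, 27)} with {(16, 39), (24, 23), (26, 30), (33, 23), (38, 36), (5, 15), (7, 31), (8, 33)} → {(16, 11), (16, 15), (16, 39), (24, 23), (26, 30), (33, 23), (33, 27), (38, 36), (5, 15), (7, 31), (8, 33)}
Projecting to A, D: {(11, 16), (15, 16), (15, 5), (23, 24), (23, 33), (27, 33), (30, 26), (31, 7), (33, 8), (36, 38), (39, 16)}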